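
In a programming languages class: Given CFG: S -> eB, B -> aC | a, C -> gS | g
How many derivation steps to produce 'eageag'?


Grammar: S -> eB, B -> aC | a, C -> gS | g
Deriving 'eageag':
Step 1: S -> eB => eB
Step 2: B -> aC => eaC
Step 3: C -> gS => eagS
Step 4: S -> eB => eageB
Step 5: B -> aC => eageaC
Step 6: C -> g => eageag
Total derivation steps: 6

6


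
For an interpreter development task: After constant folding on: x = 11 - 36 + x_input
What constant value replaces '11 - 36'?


Identifying constant sub-expression:
  Original: x = 11 - 36 + x_input
  11 and 36 are both compile-time constants
  Evaluating: 11 - 36 = -25
  After folding: x = -25 + x_input

-25


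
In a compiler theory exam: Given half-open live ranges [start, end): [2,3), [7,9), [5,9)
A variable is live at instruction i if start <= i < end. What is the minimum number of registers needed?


Live ranges:
  Var0: [2, 3)
  Var1: [7, 9)
  Var2: [5, 9)
Sweep-line events (position, delta, active):
  pos=2 start -> active=1
  pos=3 end -> active=0
  pos=5 start -> active=1
  pos=7 start -> active=2
  pos=9 end -> active=1
  pos=9 end -> active=0
Maximum simultaneous active: 2
Minimum registers needed: 2

2


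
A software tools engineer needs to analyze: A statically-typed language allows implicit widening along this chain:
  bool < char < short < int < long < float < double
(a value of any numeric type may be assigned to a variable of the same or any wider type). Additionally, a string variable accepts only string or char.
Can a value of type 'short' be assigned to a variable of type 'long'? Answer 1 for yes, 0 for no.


Target variable type: long
Source value type: short
Numeric ranks: short=2, long=4
Widening allowed iff rank(source) <= rank(target): 2 <= 4? Yes
Result: 1

1


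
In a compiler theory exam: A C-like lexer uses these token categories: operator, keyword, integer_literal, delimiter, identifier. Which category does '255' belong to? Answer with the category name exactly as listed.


Token: '255'
Checking categories:
  identifier: no
  integer_literal: YES
  operator: no
  keyword: no
  delimiter: no
Category: integer_literal

integer_literal


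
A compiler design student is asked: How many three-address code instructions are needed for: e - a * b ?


Expression: e - a * b
Generating three-address code (respecting * over +/- precedence):
  Instruction 1: t1 = a * b
  Instruction 2: t2 = e - t1
Total instructions: 2

2


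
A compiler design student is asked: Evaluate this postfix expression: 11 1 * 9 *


Processing tokens left to right:
Push 11, Push 1
Pop 11 and 1, compute 11 * 1 = 11, push 11
Push 9
Pop 11 and 9, compute 11 * 9 = 99, push 99
Stack result: 99

99


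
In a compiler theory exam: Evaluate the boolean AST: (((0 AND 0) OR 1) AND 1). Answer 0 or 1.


Step 1: Evaluate inner node
  0 AND 0 = 0
Step 2: Evaluate next node
  0 OR 1 = 1
Step 3: Evaluate root node
  1 AND 1 = 1

1


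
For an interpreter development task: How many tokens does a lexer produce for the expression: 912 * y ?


Scanning '912 * y'
Token 1: '912' -> integer_literal
Token 2: '*' -> operator
Token 3: 'y' -> identifier
Total tokens: 3

3


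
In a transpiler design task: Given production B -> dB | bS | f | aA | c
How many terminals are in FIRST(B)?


Production: B -> dB | bS | f | aA | c
Examining each alternative for leading terminals:
  B -> dB : first terminal = 'd'
  B -> bS : first terminal = 'b'
  B -> f : first terminal = 'f'
  B -> aA : first terminal = 'a'
  B -> c : first terminal = 'c'
FIRST(B) = {a, b, c, d, f}
Count: 5

5


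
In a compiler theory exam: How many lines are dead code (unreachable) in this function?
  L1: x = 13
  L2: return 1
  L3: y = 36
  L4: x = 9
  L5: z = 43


Analyzing control flow:
  L1: reachable (before return)
  L2: reachable (return statement)
  L3: DEAD (after return at L2)
  L4: DEAD (after return at L2)
  L5: DEAD (after return at L2)
Return at L2, total lines = 5
Dead lines: L3 through L5
Count: 3

3


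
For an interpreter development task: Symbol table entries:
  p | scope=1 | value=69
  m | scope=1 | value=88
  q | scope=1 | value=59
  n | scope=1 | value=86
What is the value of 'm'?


Searching symbol table for 'm':
  p | scope=1 | value=69
  m | scope=1 | value=88 <- MATCH
  q | scope=1 | value=59
  n | scope=1 | value=86
Found 'm' at scope 1 with value 88

88


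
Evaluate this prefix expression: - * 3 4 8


Parsing prefix expression: - * 3 4 8
Step 1: Innermost operation '* 3 4'
  3 * 4 = 12
Step 2: Outer operation '- [12] 8'
  12 - 8 = 4

4


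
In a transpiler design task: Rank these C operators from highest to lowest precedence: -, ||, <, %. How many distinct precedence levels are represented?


Looking up precedence for each operator:
  - -> precedence 5
  || -> precedence 1
  < -> precedence 4
  % -> precedence 6
Sorted highest to lowest: %, -, <, ||
Distinct precedence values: [6, 5, 4, 1]
Number of distinct levels: 4

4


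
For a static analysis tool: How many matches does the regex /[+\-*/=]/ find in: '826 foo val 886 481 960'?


Pattern: /[+\-*/=]/ (operators)
Input: '826 foo val 886 481 960'
Scanning for matches:
Total matches: 0

0


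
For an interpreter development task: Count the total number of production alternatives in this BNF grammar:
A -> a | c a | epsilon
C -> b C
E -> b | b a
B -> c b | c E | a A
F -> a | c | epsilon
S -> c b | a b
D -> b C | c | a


Counting alternatives per rule:
  A: 3 alternative(s)
  C: 1 alternative(s)
  E: 2 alternative(s)
  B: 3 alternative(s)
  F: 3 alternative(s)
  S: 2 alternative(s)
  D: 3 alternative(s)
Sum: 3 + 1 + 2 + 3 + 3 + 2 + 3 = 17

17


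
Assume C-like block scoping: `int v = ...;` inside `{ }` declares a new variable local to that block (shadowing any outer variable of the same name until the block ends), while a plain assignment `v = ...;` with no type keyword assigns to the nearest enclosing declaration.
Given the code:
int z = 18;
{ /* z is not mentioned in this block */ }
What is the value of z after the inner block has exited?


Analyzing scoping rules:
Outer scope: declares z = 18
Inner block: z is neither redeclared nor assigned -> unchanged
After the block -> 18
Result: 18

18


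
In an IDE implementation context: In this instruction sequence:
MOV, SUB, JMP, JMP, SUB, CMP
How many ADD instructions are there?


Scanning instruction sequence for ADD:
  Position 1: MOV
  Position 2: SUB
  Position 3: JMP
  Position 4: JMP
  Position 5: SUB
  Position 6: CMP
Matches at positions: []
Total ADD count: 0

0


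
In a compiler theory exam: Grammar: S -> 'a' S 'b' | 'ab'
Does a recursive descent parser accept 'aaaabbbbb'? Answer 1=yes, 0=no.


Grammar accepts strings of the form a^n b^n (n >= 1)
Word: 'aaaabbbbb'
Counting: 4 a's and 5 b's
Check: 4 == 5? No
Mismatch: a-count != b-count
Rejected

0


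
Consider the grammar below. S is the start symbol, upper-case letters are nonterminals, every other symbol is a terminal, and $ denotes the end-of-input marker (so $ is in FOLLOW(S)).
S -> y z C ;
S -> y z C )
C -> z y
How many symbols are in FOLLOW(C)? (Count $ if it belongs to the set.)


S is the start symbol and does not occur in any rule body, so FOLLOW(S) = {$}.
Examining every occurrence of C in a rule body:
  S -> y z C ; : C is followed by terminal ';' -> add ';'
  S -> y z C ) : C is followed by terminal ')' -> add ')'
  C -> z y : C does not occur in the body -> contributes nothing
FOLLOW(C) = {), ;}
Count: 2

2


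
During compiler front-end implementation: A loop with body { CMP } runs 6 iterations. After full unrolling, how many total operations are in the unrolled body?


Loop body operations: CMP (1 op per iteration)
Unrolling 6 iterations:
  Iteration 1: CMP (1 ops)
  Iteration 2: CMP (1 ops)
  Iteration 3: CMP (1 ops)
  Iteration 4: CMP (1 ops)
  Iteration 5: CMP (1 ops)
  Iteration 6: CMP (1 ops)
Total: 6 iterations * 1 ops/iter = 6 operations

6


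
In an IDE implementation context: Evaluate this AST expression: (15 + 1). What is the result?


Expression: (15 + 1)
Evaluating step by step:
  15 + 1 = 16
Result: 16

16


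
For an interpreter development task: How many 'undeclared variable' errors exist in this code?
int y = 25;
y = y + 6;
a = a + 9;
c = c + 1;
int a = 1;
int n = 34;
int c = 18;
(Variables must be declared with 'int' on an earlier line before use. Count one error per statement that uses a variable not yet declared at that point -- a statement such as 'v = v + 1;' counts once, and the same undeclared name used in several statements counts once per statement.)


Scanning code line by line:
  Line 1: declare 'y' -> declared = ['y']
  Line 2: use 'y' -> OK (declared)
  Line 3: use 'a' -> ERROR (undeclared)
  Line 4: use 'c' -> ERROR (undeclared)
  Line 5: declare 'a' -> declared = ['a', 'y']
  Line 6: declare 'n' -> declared = ['a', 'n', 'y']
  Line 7: declare 'c' -> declared = ['a', 'c', 'n', 'y']
Total undeclared variable errors: 2

2


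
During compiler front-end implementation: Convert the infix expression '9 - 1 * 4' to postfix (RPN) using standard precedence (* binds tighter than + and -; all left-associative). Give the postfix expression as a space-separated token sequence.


Applying the shunting-yard algorithm:
  Operand 9 -> output
  Push '-' onto operator stack -> op-stack: [-]
  Operand 1 -> output
  Push '*' onto operator stack -> op-stack: [-, *]
  Operand 4 -> output
  End of input: pop '*' to output
  End of input: pop '-' to output
Postfix result: 9 1 4 * -

9 1 4 * -


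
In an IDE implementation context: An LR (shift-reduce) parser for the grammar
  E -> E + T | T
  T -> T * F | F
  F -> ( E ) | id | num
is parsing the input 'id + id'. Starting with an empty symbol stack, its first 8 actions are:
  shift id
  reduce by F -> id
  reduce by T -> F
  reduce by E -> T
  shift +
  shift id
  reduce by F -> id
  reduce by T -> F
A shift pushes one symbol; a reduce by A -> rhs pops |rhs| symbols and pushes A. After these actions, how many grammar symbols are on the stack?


Tracking the symbol stack through each action:
  Action 1: shift 'id' : push -> stack = [id] (size 1)
  Action 2: reduce by F -> id : pop 1, push F -> stack = [F] (size 1)
  Action 3: reduce by T -> F : pop 1, push T -> stack = [T] (size 1)
  Action 4: reduce by E -> T : pop 1, push E -> stack = [E] (size 1)
  Action 5: shift '+' : push -> stack = [E, +] (size 2)
  Action 6: shift 'id' : push -> stack = [E, +, id] (size 3)
  Action 7: reduce by F -> id : pop 1, push F -> stack = [E, +, F] (size 3)
  Action 8: reduce by T -> F : pop 1, push T -> stack = [E, +, T] (size 3)
Final stack size: 3

3


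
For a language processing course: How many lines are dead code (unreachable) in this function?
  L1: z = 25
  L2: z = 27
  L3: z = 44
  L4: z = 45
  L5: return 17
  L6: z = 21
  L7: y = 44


Analyzing control flow:
  L1: reachable (before return)
  L2: reachable (before return)
  L3: reachable (before return)
  L4: reachable (before return)
  L5: reachable (return statement)
  L6: DEAD (after return at L5)
  L7: DEAD (after return at L5)
Return at L5, total lines = 7
Dead lines: L6 through L7
Count: 2

2


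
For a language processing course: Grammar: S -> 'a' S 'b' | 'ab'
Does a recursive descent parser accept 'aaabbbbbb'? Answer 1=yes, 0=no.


Grammar accepts strings of the form a^n b^n (n >= 1)
Word: 'aaabbbbbb'
Counting: 3 a's and 6 b's
Check: 3 == 6? No
Mismatch: a-count != b-count
Rejected

0


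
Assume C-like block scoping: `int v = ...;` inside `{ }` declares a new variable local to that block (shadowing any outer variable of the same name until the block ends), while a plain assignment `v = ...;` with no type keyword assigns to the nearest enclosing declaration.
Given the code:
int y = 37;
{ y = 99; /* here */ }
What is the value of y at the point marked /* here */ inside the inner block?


Analyzing scoping rules:
Outer scope: declares y = 37
Inner block: 'y = 99;' has no type keyword, so it is an assignment to the outer y (no shadowing)
Inside the block, after the assignment -> 99
Result: 99

99


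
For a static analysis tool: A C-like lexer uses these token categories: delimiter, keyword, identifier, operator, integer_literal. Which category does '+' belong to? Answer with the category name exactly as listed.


Token: '+'
Checking categories:
  identifier: no
  integer_literal: no
  operator: YES
  keyword: no
  delimiter: no
Category: operator

operator


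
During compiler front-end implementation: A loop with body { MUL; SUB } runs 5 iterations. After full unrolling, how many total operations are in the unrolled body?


Loop body operations: MUL, SUB (2 ops per iteration)
Unrolling 5 iterations:
  Iteration 1: MUL, SUB (2 ops)
  Iteration 2: MUL, SUB (2 ops)
  Iteration 3: MUL, SUB (2 ops)
  Iteration 4: MUL, SUB (2 ops)
  Iteration 5: MUL, SUB (2 ops)
Total: 5 iterations * 2 ops/iter = 10 operations

10


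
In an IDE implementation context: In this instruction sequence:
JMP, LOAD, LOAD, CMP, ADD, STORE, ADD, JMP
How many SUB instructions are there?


Scanning instruction sequence for SUB:
  Position 1: JMP
  Position 2: LOAD
  Position 3: LOAD
  Position 4: CMP
  Position 5: ADD
  Position 6: STORE
  Position 7: ADD
  Position 8: JMP
Matches at positions: []
Total SUB count: 0

0


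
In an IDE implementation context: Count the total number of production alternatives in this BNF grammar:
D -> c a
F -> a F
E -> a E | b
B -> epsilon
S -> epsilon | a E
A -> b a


Counting alternatives per rule:
  D: 1 alternative(s)
  F: 1 alternative(s)
  E: 2 alternative(s)
  B: 1 alternative(s)
  S: 2 alternative(s)
  A: 1 alternative(s)
Sum: 1 + 1 + 2 + 1 + 2 + 1 = 8

8


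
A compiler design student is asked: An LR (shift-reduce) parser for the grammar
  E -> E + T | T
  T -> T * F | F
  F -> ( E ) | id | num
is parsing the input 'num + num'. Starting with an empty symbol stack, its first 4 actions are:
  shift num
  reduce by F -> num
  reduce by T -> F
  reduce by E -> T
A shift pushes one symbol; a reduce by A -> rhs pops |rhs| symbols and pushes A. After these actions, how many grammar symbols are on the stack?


Tracking the symbol stack through each action:
  Action 1: shift 'num' : push -> stack = [num] (size 1)
  Action 2: reduce by F -> num : pop 1, push F -> stack = [F] (size 1)
  Action 3: reduce by T -> F : pop 1, push T -> stack = [T] (size 1)
  Action 4: reduce by E -> T : pop 1, push E -> stack = [E] (size 1)
Final stack size: 1

1


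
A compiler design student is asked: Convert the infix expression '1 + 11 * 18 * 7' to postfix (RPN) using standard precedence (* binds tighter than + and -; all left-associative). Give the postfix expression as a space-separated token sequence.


Applying the shunting-yard algorithm:
  Operand 1 -> output
  Push '+' onto operator stack -> op-stack: [+]
  Operand 11 -> output
  Push '*' onto operator stack -> op-stack: [+, *]
  Operand 18 -> output
  See '*' (prec 2); top '*' (prec 2) >= it -> pop '*' to output
  Push '*' onto operator stack -> op-stack: [+, *]
  Operand 7 -> output
  End of input: pop '*' to output
  End of input: pop '+' to output
Postfix result: 1 11 18 * 7 * +

1 11 18 * 7 * +


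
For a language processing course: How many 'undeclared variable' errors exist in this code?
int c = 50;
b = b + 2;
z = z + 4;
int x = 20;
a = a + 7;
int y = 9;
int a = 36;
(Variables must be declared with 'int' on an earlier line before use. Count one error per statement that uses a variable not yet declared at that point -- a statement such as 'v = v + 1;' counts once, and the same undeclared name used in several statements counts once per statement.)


Scanning code line by line:
  Line 1: declare 'c' -> declared = ['c']
  Line 2: use 'b' -> ERROR (undeclared)
  Line 3: use 'z' -> ERROR (undeclared)
  Line 4: declare 'x' -> declared = ['c', 'x']
  Line 5: use 'a' -> ERROR (undeclared)
  Line 6: declare 'y' -> declared = ['c', 'x', 'y']
  Line 7: declare 'a' -> declared = ['a', 'c', 'x', 'y']
Total undeclared variable errors: 3

3


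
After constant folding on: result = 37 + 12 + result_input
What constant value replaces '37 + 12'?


Identifying constant sub-expression:
  Original: result = 37 + 12 + result_input
  37 and 12 are both compile-time constants
  Evaluating: 37 + 12 = 49
  After folding: result = 49 + result_input

49


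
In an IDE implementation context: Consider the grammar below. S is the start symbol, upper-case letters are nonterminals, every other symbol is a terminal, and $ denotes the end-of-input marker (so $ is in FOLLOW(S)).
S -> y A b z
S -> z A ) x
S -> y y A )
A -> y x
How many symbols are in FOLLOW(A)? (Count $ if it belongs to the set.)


S is the start symbol and does not occur in any rule body, so FOLLOW(S) = {$}.
Examining every occurrence of A in a rule body:
  S -> y A b z : A is followed by terminal 'b' -> add 'b'
  S -> z A ) x : A is followed by terminal ')' -> add ')'
  S -> y y A ) : A is followed by terminal ')' -> add ')' (already in the set)
  A -> y x : A does not occur in the body -> contributes nothing
FOLLOW(A) = {), b}
Count: 2

2


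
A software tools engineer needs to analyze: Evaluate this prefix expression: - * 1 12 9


Parsing prefix expression: - * 1 12 9
Step 1: Innermost operation '* 1 12'
  1 * 12 = 12
Step 2: Outer operation '- [12] 9'
  12 - 9 = 3

3


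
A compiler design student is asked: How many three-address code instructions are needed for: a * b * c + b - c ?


Expression: a * b * c + b - c
Generating three-address code (respecting * over +/- precedence):
  Instruction 1: t1 = a * b
  Instruction 2: t2 = t1 * c
  Instruction 3: t3 = t2 + b
  Instruction 4: t4 = t3 - c
Total instructions: 4

4


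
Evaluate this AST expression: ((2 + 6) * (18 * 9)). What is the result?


Expression: ((2 + 6) * (18 * 9))
Evaluating step by step:
  2 + 6 = 8
  18 * 9 = 162
  8 * 162 = 1296
Result: 1296

1296


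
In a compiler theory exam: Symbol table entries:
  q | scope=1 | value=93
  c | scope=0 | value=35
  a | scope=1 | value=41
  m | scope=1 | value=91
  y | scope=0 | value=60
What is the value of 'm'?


Searching symbol table for 'm':
  q | scope=1 | value=93
  c | scope=0 | value=35
  a | scope=1 | value=41
  m | scope=1 | value=91 <- MATCH
  y | scope=0 | value=60
Found 'm' at scope 1 with value 91

91


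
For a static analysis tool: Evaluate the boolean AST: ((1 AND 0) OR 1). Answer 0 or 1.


Step 1: Evaluate inner node
  1 AND 0 = 0
Step 2: Evaluate root node
  0 OR 1 = 1

1


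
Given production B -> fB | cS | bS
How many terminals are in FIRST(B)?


Production: B -> fB | cS | bS
Examining each alternative for leading terminals:
  B -> fB : first terminal = 'f'
  B -> cS : first terminal = 'c'
  B -> bS : first terminal = 'b'
FIRST(B) = {b, c, f}
Count: 3

3


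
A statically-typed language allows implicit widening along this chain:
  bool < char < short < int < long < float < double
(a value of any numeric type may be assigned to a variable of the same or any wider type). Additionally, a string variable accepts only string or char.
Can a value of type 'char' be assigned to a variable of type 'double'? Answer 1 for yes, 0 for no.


Target variable type: double
Source value type: char
Numeric ranks: char=1, double=6
Widening allowed iff rank(source) <= rank(target): 1 <= 6? Yes
Result: 1

1


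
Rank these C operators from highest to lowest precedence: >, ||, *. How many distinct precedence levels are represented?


Looking up precedence for each operator:
  > -> precedence 4
  || -> precedence 1
  * -> precedence 6
Sorted highest to lowest: *, >, ||
Distinct precedence values: [6, 4, 1]
Number of distinct levels: 3

3


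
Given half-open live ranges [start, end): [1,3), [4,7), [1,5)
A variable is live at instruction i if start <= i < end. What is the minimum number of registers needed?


Live ranges:
  Var0: [1, 3)
  Var1: [4, 7)
  Var2: [1, 5)
Sweep-line events (position, delta, active):
  pos=1 start -> active=1
  pos=1 start -> active=2
  pos=3 end -> active=1
  pos=4 start -> active=2
  pos=5 end -> active=1
  pos=7 end -> active=0
Maximum simultaneous active: 2
Minimum registers needed: 2

2


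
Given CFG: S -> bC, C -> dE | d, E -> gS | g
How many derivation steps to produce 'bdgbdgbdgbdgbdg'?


Grammar: S -> bC, C -> dE | d, E -> gS | g
Deriving 'bdgbdgbdgbdgbdg':
Step 1: S -> bC => bC
Step 2: C -> dE => bdE
Step 3: E -> gS => bdgS
Step 4: S -> bC => bdgbC
Step 5: C -> dE => bdgbdE
Step 6: E -> gS => bdgbdgS
Step 7: S -> bC => bdgbdgbC
Step 8: C -> dE => bdgbdgbdE
Step 9: E -> gS => bdgbdgbdgS
Step 10: S -> bC => bdgbdgbdgbC
Step 11: C -> dE => bdgbdgbdgbdE
Step 12: E -> gS => bdgbdgbdgbdgS
Step 13: S -> bC => bdgbdgbdgbdgbC
Step 14: C -> dE => bdgbdgbdgbdgbdE
Step 15: E -> g => bdgbdgbdgbdgbdg
Total derivation steps: 15

15


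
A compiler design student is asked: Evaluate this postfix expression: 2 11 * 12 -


Processing tokens left to right:
Push 2, Push 11
Pop 2 and 11, compute 2 * 11 = 22, push 22
Push 12
Pop 22 and 12, compute 22 - 12 = 10, push 10
Stack result: 10

10


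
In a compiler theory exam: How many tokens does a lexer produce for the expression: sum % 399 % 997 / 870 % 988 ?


Scanning 'sum % 399 % 997 / 870 % 988'
Token 1: 'sum' -> identifier
Token 2: '%' -> operator
Token 3: '399' -> integer_literal
Token 4: '%' -> operator
Token 5: '997' -> integer_literal
Token 6: '/' -> operator
Token 7: '870' -> integer_literal
Token 8: '%' -> operator
Token 9: '988' -> integer_literal
Total tokens: 9

9


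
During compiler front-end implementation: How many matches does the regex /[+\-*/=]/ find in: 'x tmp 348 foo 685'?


Pattern: /[+\-*/=]/ (operators)
Input: 'x tmp 348 foo 685'
Scanning for matches:
Total matches: 0

0


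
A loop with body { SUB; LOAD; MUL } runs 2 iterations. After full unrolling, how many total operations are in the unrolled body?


Loop body operations: SUB, LOAD, MUL (3 ops per iteration)
Unrolling 2 iterations:
  Iteration 1: SUB, LOAD, MUL (3 ops)
  Iteration 2: SUB, LOAD, MUL (3 ops)
Total: 2 iterations * 3 ops/iter = 6 operations

6


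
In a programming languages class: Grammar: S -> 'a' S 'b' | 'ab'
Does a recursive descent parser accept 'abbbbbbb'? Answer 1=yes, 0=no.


Grammar accepts strings of the form a^n b^n (n >= 1)
Word: 'abbbbbbb'
Counting: 1 a's and 7 b's
Check: 1 == 7? No
Mismatch: a-count != b-count
Rejected

0


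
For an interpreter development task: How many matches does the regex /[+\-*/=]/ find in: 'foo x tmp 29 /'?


Pattern: /[+\-*/=]/ (operators)
Input: 'foo x tmp 29 /'
Scanning for matches:
  Match 1: '/'
Total matches: 1

1


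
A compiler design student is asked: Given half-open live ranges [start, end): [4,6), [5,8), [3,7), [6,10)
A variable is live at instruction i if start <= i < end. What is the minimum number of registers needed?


Live ranges:
  Var0: [4, 6)
  Var1: [5, 8)
  Var2: [3, 7)
  Var3: [6, 10)
Sweep-line events (position, delta, active):
  pos=3 start -> active=1
  pos=4 start -> active=2
  pos=5 start -> active=3
  pos=6 end -> active=2
  pos=6 start -> active=3
  pos=7 end -> active=2
  pos=8 end -> active=1
  pos=10 end -> active=0
Maximum simultaneous active: 3
Minimum registers needed: 3

3


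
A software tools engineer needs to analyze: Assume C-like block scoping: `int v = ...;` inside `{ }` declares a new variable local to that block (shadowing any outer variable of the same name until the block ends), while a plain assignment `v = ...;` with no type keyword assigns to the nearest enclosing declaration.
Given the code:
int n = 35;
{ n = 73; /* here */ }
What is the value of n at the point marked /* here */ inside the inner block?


Analyzing scoping rules:
Outer scope: declares n = 35
Inner block: 'n = 73;' has no type keyword, so it is an assignment to the outer n (no shadowing)
Inside the block, after the assignment -> 73
Result: 73

73


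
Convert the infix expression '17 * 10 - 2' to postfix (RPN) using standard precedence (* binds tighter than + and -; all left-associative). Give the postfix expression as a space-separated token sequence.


Applying the shunting-yard algorithm:
  Operand 17 -> output
  Push '*' onto operator stack -> op-stack: [*]
  Operand 10 -> output
  See '-' (prec 1); top '*' (prec 2) >= it -> pop '*' to output
  Push '-' onto operator stack -> op-stack: [-]
  Operand 2 -> output
  End of input: pop '-' to output
Postfix result: 17 10 * 2 -

17 10 * 2 -


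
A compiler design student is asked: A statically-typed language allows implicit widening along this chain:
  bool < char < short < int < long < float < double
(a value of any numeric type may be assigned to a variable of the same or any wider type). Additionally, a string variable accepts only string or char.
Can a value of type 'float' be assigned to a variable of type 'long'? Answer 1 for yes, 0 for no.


Target variable type: long
Source value type: float
Numeric ranks: float=5, long=4
Widening allowed iff rank(source) <= rank(target): 5 <= 4? No
Result: 0

0


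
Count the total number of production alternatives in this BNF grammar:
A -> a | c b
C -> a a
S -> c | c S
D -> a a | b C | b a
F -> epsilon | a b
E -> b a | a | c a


Counting alternatives per rule:
  A: 2 alternative(s)
  C: 1 alternative(s)
  S: 2 alternative(s)
  D: 3 alternative(s)
  F: 2 alternative(s)
  E: 3 alternative(s)
Sum: 2 + 1 + 2 + 3 + 2 + 3 = 13

13


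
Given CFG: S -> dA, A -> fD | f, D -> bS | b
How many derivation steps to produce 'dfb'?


Grammar: S -> dA, A -> fD | f, D -> bS | b
Deriving 'dfb':
Step 1: S -> dA => dA
Step 2: A -> fD => dfD
Step 3: D -> b => dfb
Total derivation steps: 3

3


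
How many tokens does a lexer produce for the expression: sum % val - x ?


Scanning 'sum % val - x'
Token 1: 'sum' -> identifier
Token 2: '%' -> operator
Token 3: 'val' -> identifier
Token 4: '-' -> operator
Token 5: 'x' -> identifier
Total tokens: 5

5


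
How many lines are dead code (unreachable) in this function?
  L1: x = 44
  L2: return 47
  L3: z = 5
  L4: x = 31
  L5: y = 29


Analyzing control flow:
  L1: reachable (before return)
  L2: reachable (return statement)
  L3: DEAD (after return at L2)
  L4: DEAD (after return at L2)
  L5: DEAD (after return at L2)
Return at L2, total lines = 5
Dead lines: L3 through L5
Count: 3

3


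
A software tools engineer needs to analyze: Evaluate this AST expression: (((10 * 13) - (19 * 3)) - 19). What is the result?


Expression: (((10 * 13) - (19 * 3)) - 19)
Evaluating step by step:
  10 * 13 = 130
  19 * 3 = 57
  130 - 57 = 73
  73 - 19 = 54
Result: 54

54


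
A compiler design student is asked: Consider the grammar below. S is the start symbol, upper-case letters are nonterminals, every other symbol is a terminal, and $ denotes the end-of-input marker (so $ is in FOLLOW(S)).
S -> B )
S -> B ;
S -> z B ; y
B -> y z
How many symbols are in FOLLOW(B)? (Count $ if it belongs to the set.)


S is the start symbol and does not occur in any rule body, so FOLLOW(S) = {$}.
Examining every occurrence of B in a rule body:
  S -> B ) : B is followed by terminal ')' -> add ')'
  S -> B ; : B is followed by terminal ';' -> add ';'
  S -> z B ; y : B is followed by terminal ';' -> add ';' (already in the set)
  B -> y z : B does not occur in the body -> contributes nothing
FOLLOW(B) = {), ;}
Count: 2

2


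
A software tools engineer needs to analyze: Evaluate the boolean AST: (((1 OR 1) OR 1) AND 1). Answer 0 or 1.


Step 1: Evaluate inner node
  1 OR 1 = 1
Step 2: Evaluate next node
  1 OR 1 = 1
Step 3: Evaluate root node
  1 AND 1 = 1

1


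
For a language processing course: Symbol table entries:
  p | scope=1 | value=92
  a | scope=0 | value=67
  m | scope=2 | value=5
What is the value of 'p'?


Searching symbol table for 'p':
  p | scope=1 | value=92 <- MATCH
  a | scope=0 | value=67
  m | scope=2 | value=5
Found 'p' at scope 1 with value 92

92


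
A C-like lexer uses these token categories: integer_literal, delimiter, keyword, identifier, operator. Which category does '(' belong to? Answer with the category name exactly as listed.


Token: '('
Checking categories:
  identifier: no
  integer_literal: no
  operator: no
  keyword: no
  delimiter: YES
Category: delimiter

delimiter


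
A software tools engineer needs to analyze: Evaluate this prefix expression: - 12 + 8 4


Parsing prefix expression: - 12 + 8 4
Step 1: Innermost operation '+ 8 4'
  8 + 4 = 12
Step 2: Outer operation '- 12 [12]'
  12 - 12 = 0

0


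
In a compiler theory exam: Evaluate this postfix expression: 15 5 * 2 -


Processing tokens left to right:
Push 15, Push 5
Pop 15 and 5, compute 15 * 5 = 75, push 75
Push 2
Pop 75 and 2, compute 75 - 2 = 73, push 73
Stack result: 73

73


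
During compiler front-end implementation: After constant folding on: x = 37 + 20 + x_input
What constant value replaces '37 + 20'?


Identifying constant sub-expression:
  Original: x = 37 + 20 + x_input
  37 and 20 are both compile-time constants
  Evaluating: 37 + 20 = 57
  After folding: x = 57 + x_input

57


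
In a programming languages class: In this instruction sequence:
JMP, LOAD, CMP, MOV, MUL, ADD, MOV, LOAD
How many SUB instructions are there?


Scanning instruction sequence for SUB:
  Position 1: JMP
  Position 2: LOAD
  Position 3: CMP
  Position 4: MOV
  Position 5: MUL
  Position 6: ADD
  Position 7: MOV
  Position 8: LOAD
Matches at positions: []
Total SUB count: 0

0


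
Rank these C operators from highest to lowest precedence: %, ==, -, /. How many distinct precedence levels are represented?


Looking up precedence for each operator:
  % -> precedence 6
  == -> precedence 3
  - -> precedence 5
  / -> precedence 6
Sorted highest to lowest: %, /, -, ==
Distinct precedence values: [6, 5, 3]
Number of distinct levels: 3

3


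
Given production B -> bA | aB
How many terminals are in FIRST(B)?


Production: B -> bA | aB
Examining each alternative for leading terminals:
  B -> bA : first terminal = 'b'
  B -> aB : first terminal = 'a'
FIRST(B) = {a, b}
Count: 2

2


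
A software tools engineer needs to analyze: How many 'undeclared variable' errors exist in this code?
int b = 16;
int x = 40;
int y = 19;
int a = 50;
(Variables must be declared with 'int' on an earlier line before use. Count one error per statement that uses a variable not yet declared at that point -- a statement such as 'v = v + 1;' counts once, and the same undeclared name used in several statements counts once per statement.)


Scanning code line by line:
  Line 1: declare 'b' -> declared = ['b']
  Line 2: declare 'x' -> declared = ['b', 'x']
  Line 3: declare 'y' -> declared = ['b', 'x', 'y']
  Line 4: declare 'a' -> declared = ['a', 'b', 'x', 'y']
Total undeclared variable errors: 0

0


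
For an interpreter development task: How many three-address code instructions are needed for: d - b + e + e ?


Expression: d - b + e + e
Generating three-address code (respecting * over +/- precedence):
  Instruction 1: t1 = d - b
  Instruction 2: t2 = t1 + e
  Instruction 3: t3 = t2 + e
Total instructions: 3

3


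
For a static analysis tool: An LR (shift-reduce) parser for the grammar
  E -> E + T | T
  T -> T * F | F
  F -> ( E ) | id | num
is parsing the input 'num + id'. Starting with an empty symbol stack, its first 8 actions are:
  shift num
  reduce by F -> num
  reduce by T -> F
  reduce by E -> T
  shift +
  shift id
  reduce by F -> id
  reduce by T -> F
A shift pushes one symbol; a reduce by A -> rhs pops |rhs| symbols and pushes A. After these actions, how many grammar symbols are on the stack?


Tracking the symbol stack through each action:
  Action 1: shift 'num' : push -> stack = [num] (size 1)
  Action 2: reduce by F -> num : pop 1, push F -> stack = [F] (size 1)
  Action 3: reduce by T -> F : pop 1, push T -> stack = [T] (size 1)
  Action 4: reduce by E -> T : pop 1, push E -> stack = [E] (size 1)
  Action 5: shift '+' : push -> stack = [E, +] (size 2)
  Action 6: shift 'id' : push -> stack = [E, +, id] (size 3)
  Action 7: reduce by F -> id : pop 1, push F -> stack = [E, +, F] (size 3)
  Action 8: reduce by T -> F : pop 1, push T -> stack = [E, +, T] (size 3)
Final stack size: 3

3


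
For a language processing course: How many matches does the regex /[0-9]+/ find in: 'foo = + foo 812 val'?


Pattern: /[0-9]+/ (int literals)
Input: 'foo = + foo 812 val'
Scanning for matches:
  Match 1: '812'
Total matches: 1

1


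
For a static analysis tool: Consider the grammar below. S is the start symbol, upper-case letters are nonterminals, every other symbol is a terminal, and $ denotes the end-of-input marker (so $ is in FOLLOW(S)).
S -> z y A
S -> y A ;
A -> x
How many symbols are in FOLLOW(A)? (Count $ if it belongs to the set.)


S is the start symbol and does not occur in any rule body, so FOLLOW(S) = {$}.
Examining every occurrence of A in a rule body:
  S -> z y A : A is at the right end -> add FOLLOW(S) = {$}
  S -> y A ; : A is followed by terminal ';' -> add ';'
  A -> x : A does not occur in the body -> contributes nothing
FOLLOW(A) = {;, $}
Count: 2

2


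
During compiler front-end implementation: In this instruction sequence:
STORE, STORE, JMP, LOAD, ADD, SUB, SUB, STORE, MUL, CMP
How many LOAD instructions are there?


Scanning instruction sequence for LOAD:
  Position 1: STORE
  Position 2: STORE
  Position 3: JMP
  Position 4: LOAD <- MATCH
  Position 5: ADD
  Position 6: SUB
  Position 7: SUB
  Position 8: STORE
  Position 9: MUL
  Position 10: CMP
Matches at positions: [4]
Total LOAD count: 1

1


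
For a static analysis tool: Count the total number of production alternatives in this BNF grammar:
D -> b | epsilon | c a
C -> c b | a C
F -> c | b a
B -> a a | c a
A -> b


Counting alternatives per rule:
  D: 3 alternative(s)
  C: 2 alternative(s)
  F: 2 alternative(s)
  B: 2 alternative(s)
  A: 1 alternative(s)
Sum: 3 + 2 + 2 + 2 + 1 = 10

10


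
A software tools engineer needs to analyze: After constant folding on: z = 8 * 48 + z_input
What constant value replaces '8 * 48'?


Identifying constant sub-expression:
  Original: z = 8 * 48 + z_input
  8 and 48 are both compile-time constants
  Evaluating: 8 * 48 = 384
  After folding: z = 384 + z_input

384


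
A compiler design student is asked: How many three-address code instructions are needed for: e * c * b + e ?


Expression: e * c * b + e
Generating three-address code (respecting * over +/- precedence):
  Instruction 1: t1 = e * c
  Instruction 2: t2 = t1 * b
  Instruction 3: t3 = t2 + e
Total instructions: 3

3


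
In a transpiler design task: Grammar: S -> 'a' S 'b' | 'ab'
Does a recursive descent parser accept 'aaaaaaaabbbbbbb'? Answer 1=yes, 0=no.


Grammar accepts strings of the form a^n b^n (n >= 1)
Word: 'aaaaaaaabbbbbbb'
Counting: 8 a's and 7 b's
Check: 8 == 7? No
Mismatch: a-count != b-count
Rejected

0


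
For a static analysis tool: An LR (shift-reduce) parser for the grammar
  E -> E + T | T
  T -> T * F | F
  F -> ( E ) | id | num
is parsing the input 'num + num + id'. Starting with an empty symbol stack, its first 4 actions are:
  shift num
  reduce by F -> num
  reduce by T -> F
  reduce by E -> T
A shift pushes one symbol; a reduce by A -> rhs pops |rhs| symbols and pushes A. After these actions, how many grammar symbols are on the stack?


Tracking the symbol stack through each action:
  Action 1: shift 'num' : push -> stack = [num] (size 1)
  Action 2: reduce by F -> num : pop 1, push F -> stack = [F] (size 1)
  Action 3: reduce by T -> F : pop 1, push T -> stack = [T] (size 1)
  Action 4: reduce by E -> T : pop 1, push E -> stack = [E] (size 1)
Final stack size: 1

1


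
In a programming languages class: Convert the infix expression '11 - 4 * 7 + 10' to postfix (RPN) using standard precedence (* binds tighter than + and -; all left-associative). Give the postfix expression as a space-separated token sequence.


Applying the shunting-yard algorithm:
  Operand 11 -> output
  Push '-' onto operator stack -> op-stack: [-]
  Operand 4 -> output
  Push '*' onto operator stack -> op-stack: [-, *]
  Operand 7 -> output
  See '+' (prec 1); top '*' (prec 2) >= it -> pop '*' to output
  See '+' (prec 1); top '-' (prec 1) >= it -> pop '-' to output
  Push '+' onto operator stack -> op-stack: [+]
  Operand 10 -> output
  End of input: pop '+' to output
Postfix result: 11 4 7 * - 10 +

11 4 7 * - 10 +


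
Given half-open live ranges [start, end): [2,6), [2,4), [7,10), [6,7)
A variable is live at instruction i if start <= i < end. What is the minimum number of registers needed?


Live ranges:
  Var0: [2, 6)
  Var1: [2, 4)
  Var2: [7, 10)
  Var3: [6, 7)
Sweep-line events (position, delta, active):
  pos=2 start -> active=1
  pos=2 start -> active=2
  pos=4 end -> active=1
  pos=6 end -> active=0
  pos=6 start -> active=1
  pos=7 end -> active=0
  pos=7 start -> active=1
  pos=10 end -> active=0
Maximum simultaneous active: 2
Minimum registers needed: 2

2


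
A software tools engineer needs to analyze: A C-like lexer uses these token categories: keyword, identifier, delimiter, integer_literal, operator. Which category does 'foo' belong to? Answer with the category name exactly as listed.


Token: 'foo'
Checking categories:
  identifier: YES
  integer_literal: no
  operator: no
  keyword: no
  delimiter: no
Category: identifier

identifier


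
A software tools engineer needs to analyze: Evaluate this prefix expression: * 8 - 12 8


Parsing prefix expression: * 8 - 12 8
Step 1: Innermost operation '- 12 8'
  12 - 8 = 4
Step 2: Outer operation '* 8 [4]'
  8 * 4 = 32

32


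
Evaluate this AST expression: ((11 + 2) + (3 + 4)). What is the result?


Expression: ((11 + 2) + (3 + 4))
Evaluating step by step:
  11 + 2 = 13
  3 + 4 = 7
  13 + 7 = 20
Result: 20

20


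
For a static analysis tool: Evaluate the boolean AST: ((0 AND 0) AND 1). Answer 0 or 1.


Step 1: Evaluate inner node
  0 AND 0 = 0
Step 2: Evaluate root node
  0 AND 1 = 0

0


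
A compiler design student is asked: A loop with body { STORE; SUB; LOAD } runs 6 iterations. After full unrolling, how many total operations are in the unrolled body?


Loop body operations: STORE, SUB, LOAD (3 ops per iteration)
Unrolling 6 iterations:
  Iteration 1: STORE, SUB, LOAD (3 ops)
  Iteration 2: STORE, SUB, LOAD (3 ops)
  Iteration 3: STORE, SUB, LOAD (3 ops)
  Iteration 4: STORE, SUB, LOAD (3 ops)
  Iteration 5: STORE, SUB, LOAD (3 ops)
  Iteration 6: STORE, SUB, LOAD (3 ops)
Total: 6 iterations * 3 ops/iter = 18 operations

18


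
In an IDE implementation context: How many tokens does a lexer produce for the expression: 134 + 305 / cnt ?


Scanning '134 + 305 / cnt'
Token 1: '134' -> integer_literal
Token 2: '+' -> operator
Token 3: '305' -> integer_literal
Token 4: '/' -> operator
Token 5: 'cnt' -> identifier
Total tokens: 5

5


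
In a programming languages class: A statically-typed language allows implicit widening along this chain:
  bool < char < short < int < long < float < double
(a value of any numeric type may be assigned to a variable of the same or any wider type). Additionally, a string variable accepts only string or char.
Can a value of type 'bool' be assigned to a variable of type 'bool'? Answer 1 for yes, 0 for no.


Target variable type: bool
Source value type: bool
Numeric ranks: bool=0, bool=0
Widening allowed iff rank(source) <= rank(target): 0 <= 0? Yes
Result: 1

1


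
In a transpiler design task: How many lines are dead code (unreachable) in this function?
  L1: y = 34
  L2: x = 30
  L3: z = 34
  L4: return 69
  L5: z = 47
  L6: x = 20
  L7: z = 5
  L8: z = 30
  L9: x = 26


Analyzing control flow:
  L1: reachable (before return)
  L2: reachable (before return)
  L3: reachable (before return)
  L4: reachable (return statement)
  L5: DEAD (after return at L4)
  L6: DEAD (after return at L4)
  L7: DEAD (after return at L4)
  L8: DEAD (after return at L4)
  L9: DEAD (after return at L4)
Return at L4, total lines = 9
Dead lines: L5 through L9
Count: 5

5
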